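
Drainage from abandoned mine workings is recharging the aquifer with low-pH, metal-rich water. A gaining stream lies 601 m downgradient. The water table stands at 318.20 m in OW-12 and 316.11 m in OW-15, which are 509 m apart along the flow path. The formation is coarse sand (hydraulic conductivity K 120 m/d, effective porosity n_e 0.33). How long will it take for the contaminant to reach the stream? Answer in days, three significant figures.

403 days

Hydraulic gradient i = (318.20 − 316.11) / 509 = 2.09 / 509 = 0.004106
Specific discharge q = 120 × 0.004106 = 0.4927 m/d
v = Ki/n = 120·0.004106/0.33 = 1.493 m/d
t = L / v = 601 / 1.493 = 402.5 d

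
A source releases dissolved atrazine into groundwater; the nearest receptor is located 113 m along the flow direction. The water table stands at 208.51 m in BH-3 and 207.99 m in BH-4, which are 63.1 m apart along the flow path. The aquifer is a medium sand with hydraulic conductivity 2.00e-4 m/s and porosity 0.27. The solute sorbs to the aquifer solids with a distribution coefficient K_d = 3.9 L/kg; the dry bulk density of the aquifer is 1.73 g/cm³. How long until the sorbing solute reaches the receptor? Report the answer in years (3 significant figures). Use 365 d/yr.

Hydraulic gradient i = (208.51 − 207.99) / 63.1 = 0.52 / 63.1 = 0.008241
K = 2.00e-4 m/s × 86400 s/d = 17.28 m/d
Darcy flux q = K·i = 17.28 × 0.008241 = 0.1424 m/d
v = Ki/n = 17.28·0.008241/0.27 = 0.5274 m/d
Retardation R = 1 + ρ_b·K_d/n = 1 + 1.73×3.9/0.27 = 25.99
Contaminant velocity v_c = v/R = 0.5274/25.99 = 0.02029 m/d
t = L/v_c = 113/0.02029 = 5568 d
   = 5568/365 = 15.3 yr

15.3 years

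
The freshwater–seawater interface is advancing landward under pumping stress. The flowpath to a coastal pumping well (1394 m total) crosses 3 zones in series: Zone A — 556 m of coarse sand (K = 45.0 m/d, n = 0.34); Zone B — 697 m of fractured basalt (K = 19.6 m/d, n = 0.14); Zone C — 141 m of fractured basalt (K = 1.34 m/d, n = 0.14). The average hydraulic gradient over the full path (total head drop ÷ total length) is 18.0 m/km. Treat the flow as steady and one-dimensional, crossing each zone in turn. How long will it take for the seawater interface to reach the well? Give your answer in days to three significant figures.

For zones in series the flux q is common to all zones; the equivalent conductivity is the harmonic (thickness-weighted) mean, K_eq = L_total / Σ(L_j/K_j).
Σ(L/K) = 556/45.0 + 697/19.6 + 141/1.34 = 12.36 + 35.56 + 105.2 = 153.1 d
K_eq = L_total / Σ(L/K) = 1394 / 153.1 = 9.103 m/d
q = K_eq · i = 9.103 × 0.018 = 0.1638 m/d (same in every zone)
Zone A: v = q/n = 0.1638/0.34 = 0.4819 m/d → t_A = 556/0.4819 = 1154 d
Zone B: v = q/n = 0.1638/0.14 = 1.170 m/d → t_B = 697/1.170 = 595.5 d
Zone C: v = q/n = 0.1638/0.14 = 1.170 m/d → t_C = 141/1.170 = 120.5 d
Total t = 1154 + 595.5 + 120.5 = 1870 d

1870 days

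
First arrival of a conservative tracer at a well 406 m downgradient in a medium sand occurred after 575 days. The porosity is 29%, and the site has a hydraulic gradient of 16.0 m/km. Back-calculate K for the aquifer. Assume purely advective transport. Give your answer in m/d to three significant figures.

12.8 m/d

v = L / t = 406 / 575 = 0.7061 m/d
K = v · n / i = 0.7061 × 0.29 / 0.016 = 12.8 m/d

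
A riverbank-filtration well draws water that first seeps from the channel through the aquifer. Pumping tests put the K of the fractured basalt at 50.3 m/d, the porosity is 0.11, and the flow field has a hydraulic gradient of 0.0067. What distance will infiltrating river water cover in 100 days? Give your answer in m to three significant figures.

306 m

q = Ki = 50.3 × 0.0067 = 0.3370 m/d
v = Ki/n = 50.3·0.0067/0.11 = 3.064 m/d
L = v × T = 3.064 × 100 = 306.4 m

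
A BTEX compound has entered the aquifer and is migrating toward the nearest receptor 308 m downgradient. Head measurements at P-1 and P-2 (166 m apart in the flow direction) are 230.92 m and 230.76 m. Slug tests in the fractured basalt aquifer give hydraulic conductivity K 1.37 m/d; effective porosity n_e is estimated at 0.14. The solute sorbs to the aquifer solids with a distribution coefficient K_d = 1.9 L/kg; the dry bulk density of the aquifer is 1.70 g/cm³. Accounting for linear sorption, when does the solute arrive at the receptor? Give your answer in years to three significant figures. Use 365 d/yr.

Hydraulic gradient i = (230.92 − 230.76) / 166 = 0.16 / 166 = 9.639e-4
q = Ki = 1.37 × 9.639e-4 = 0.001320 m/d
Average linear velocity = 0.001320 / 0.14 = 0.009432 m/d
Retardation R = 1 + ρ_b·K_d/n = 1 + 1.70×1.9/0.14 = 24.07
Contaminant velocity v_c = v/R = 0.009432/24.07 = 3.918e-4 m/d
t = L/v_c = 308/3.918e-4 = 786000 d
   = 786000/365 = 2150 yr

2150 years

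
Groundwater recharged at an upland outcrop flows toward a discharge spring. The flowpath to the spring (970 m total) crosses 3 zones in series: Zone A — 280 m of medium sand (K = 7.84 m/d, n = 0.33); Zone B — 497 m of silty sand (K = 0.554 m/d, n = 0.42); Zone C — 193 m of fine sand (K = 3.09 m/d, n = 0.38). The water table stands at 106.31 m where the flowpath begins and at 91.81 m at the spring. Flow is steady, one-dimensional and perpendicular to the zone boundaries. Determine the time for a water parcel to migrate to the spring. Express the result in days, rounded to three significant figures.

25700 days

Total head drop ΔH = 106.31 − 91.81 = 14.50 m
Continuity: the same q passes through each zone, so ΔH = q·Σ(L_j/K_j) — the zones act as resistances in series.
Σ(L/K) = 280/7.84 + 497/0.554 + 193/3.09 = 35.71 + 897.1 + 62.46 = 995.3 d
q = ΔH / Σ(L/K) = 14.50 / 995.3 = 0.01457 m/d (same in every zone)
Zone A: v = q/n = 0.01457/0.33 = 0.04415 m/d → t_A = 280/0.04415 = 6342 d
Zone B: v = q/n = 0.01457/0.42 = 0.03469 m/d → t_B = 497/0.03469 = 14330 d
Zone C: v = q/n = 0.01457/0.38 = 0.03834 m/d → t_C = 193/0.03834 = 5034 d
Total t = 6342 + 14330 + 5034 = 25700 d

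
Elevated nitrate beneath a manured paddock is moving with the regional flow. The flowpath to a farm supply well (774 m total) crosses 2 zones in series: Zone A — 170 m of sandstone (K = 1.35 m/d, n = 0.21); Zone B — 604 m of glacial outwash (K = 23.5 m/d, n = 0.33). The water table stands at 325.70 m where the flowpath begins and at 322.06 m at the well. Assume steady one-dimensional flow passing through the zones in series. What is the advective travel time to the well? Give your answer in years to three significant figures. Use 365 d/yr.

26.8 years

Total head drop ΔH = 325.70 − 322.06 = 3.64 m
Continuity: the same q passes through each zone, so ΔH = q·Σ(L_j/K_j) — the zones act as resistances in series.
Σ(L/K) = 170/1.35 + 604/23.5 = 125.9 + 25.70 = 151.6 d
q = ΔH / Σ(L/K) = 3.64 / 151.6 = 0.02401 m/d (same in every zone)
Zone A: v = q/n = 0.02401/0.21 = 0.1143 m/d → t_A = 170/0.1143 = 1487 d
Zone B: v = q/n = 0.02401/0.33 = 0.07275 m/d → t_B = 604/0.07275 = 8303 d
Total t = 1487 + 8303 = 9790 d
   = 9790 / 365 = 26.8 yr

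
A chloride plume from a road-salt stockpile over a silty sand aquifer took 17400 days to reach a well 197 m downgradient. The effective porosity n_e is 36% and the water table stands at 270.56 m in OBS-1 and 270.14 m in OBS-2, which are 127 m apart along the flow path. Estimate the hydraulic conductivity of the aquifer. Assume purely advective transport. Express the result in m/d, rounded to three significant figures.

Hydraulic gradient i = (270.56 − 270.14) / 127 = 0.42 / 127 = 0.003307
v = L / t = 197 / 17400 = 0.01132 m/d
K = v · n / i = 0.01132 × 0.36 / 0.003307 = 1.23 m/d

1.23 m/d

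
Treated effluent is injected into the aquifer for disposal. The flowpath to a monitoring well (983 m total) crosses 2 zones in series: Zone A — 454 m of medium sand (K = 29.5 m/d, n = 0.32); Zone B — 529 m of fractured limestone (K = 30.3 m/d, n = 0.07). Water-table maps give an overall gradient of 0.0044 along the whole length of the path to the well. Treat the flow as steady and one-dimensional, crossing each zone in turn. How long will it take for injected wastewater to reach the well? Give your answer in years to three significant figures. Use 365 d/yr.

Continuity: the same q passes through each zone, so ΔH = q·Σ(L_j/K_j) — the zones act as resistances in series.
Σ(L/K) = 454/29.5 + 529/30.3 = 15.39 + 17.46 = 32.85 d
K_eq = L_total / Σ(L/K) = 983 / 32.85 = 29.93 m/d
q = K_eq · i = 29.93 × 0.0044 = 0.1317 m/d (same in every zone)
Zone A: v = q/n = 0.1317/0.32 = 0.4115 m/d → t_A = 454/0.4115 = 1103 d
Zone B: v = q/n = 0.1317/0.07 = 1.881 m/d → t_B = 529/1.881 = 281.2 d
Total t = 1103 + 281.2 = 1385 d
   = 1385 / 365 = 3.79 yr

3.79 years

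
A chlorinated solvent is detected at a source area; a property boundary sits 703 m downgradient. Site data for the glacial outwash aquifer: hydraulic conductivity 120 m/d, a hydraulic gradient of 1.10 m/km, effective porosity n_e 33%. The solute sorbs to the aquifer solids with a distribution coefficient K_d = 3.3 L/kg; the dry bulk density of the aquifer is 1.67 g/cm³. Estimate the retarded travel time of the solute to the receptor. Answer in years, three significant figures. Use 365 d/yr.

85.2 years

q = Ki = 120 × 0.0011 = 0.1320 m/d
v = Ki/n = 120·0.0011/0.33 = 0.4000 m/d
Retardation R = 1 + ρ_b·K_d/n = 1 + 1.67×3.3/0.33 = 17.70
Contaminant velocity v_c = v/R = 0.4000/17.70 = 0.02260 m/d
t = L/v_c = 703/0.02260 = 31110 d
   = 31110/365 = 85.2 yr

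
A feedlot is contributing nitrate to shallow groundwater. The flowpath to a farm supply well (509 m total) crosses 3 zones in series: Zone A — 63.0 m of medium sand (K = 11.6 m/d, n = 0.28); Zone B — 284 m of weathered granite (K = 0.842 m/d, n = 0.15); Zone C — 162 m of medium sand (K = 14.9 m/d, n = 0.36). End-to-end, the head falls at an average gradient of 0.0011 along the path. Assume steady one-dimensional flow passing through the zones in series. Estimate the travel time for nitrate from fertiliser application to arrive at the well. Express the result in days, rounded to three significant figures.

74900 days

Continuity: the same q passes through each zone, so ΔH = q·Σ(L_j/K_j) — the zones act as resistances in series.
Σ(L/K) = 63.0/11.6 + 284/0.842 + 162/14.9 = 5.431 + 337.3 + 10.87 = 353.6 d
K_eq = L_total / Σ(L/K) = 509 / 353.6 = 1.439 m/d
q = K_eq · i = 1.439 × 0.0011 = 0.001583 m/d (same in every zone)
Zone A: v = q/n = 0.001583/0.28 = 0.005655 m/d → t_A = 63.0/0.005655 = 11140 d
Zone B: v = q/n = 0.001583/0.15 = 0.01056 m/d → t_B = 284/0.01056 = 26900 d
Zone C: v = q/n = 0.001583/0.36 = 0.004398 m/d → t_C = 162/0.004398 = 36830 d
Total t = 11140 + 26900 + 36830 = 74870 d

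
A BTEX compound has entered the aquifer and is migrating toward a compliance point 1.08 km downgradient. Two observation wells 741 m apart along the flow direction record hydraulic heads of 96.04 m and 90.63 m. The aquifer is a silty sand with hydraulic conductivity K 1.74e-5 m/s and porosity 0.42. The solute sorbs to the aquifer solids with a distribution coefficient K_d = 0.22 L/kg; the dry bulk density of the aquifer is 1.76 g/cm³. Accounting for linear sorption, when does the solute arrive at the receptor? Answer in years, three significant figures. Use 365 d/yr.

218 years

Hydraulic gradient i = (96.04 − 90.63) / 741 = 5.41 / 741 = 0.007301
K = 1.74e-5 m/s × 86400 s/d = 1.503 m/d
Darcy flux q = K·i = 1.503 × 0.007301 = 0.01098 m/d
v = Ki/n = 1.503·0.007301/0.42 = 0.02613 m/d
Retardation R = 1 + ρ_b·K_d/n = 1 + 1.76×0.22/0.42 = 1.922
Contaminant velocity v_c = v/R = 0.02613/1.922 = 0.01360 m/d
L = 1.08 km = 1080 m
t = L/v_c = 1080/0.01360 = 79430 d
   = 79430/365 = 218 yr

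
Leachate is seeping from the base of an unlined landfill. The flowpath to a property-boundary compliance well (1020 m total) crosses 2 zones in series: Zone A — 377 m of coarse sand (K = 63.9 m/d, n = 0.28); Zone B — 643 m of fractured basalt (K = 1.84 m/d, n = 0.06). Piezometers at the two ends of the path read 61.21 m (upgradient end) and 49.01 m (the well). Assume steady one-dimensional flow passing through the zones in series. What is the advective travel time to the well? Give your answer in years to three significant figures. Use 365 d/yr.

11.5 years

Total head drop ΔH = 61.21 − 49.01 = 12.20 m
Steady 1-D flow in series ⇒ the Darcy flux q is identical in every zone and the zone head losses add (resistances L/K in series).
Σ(L/K) = 377/63.9 + 643/1.84 = 5.900 + 349.5 = 355.4 d
q = ΔH / Σ(L/K) = 12.20 / 355.4 = 0.03433 m/d (same in every zone)
Zone A: v = q/n = 0.03433/0.28 = 0.1226 m/d → t_A = 377/0.1226 = 3075 d
Zone B: v = q/n = 0.03433/0.06 = 0.5722 m/d → t_B = 643/0.5722 = 1124 d
Total t = 3075 + 1124 = 4198 d
   = 4198 / 365 = 11.5 yr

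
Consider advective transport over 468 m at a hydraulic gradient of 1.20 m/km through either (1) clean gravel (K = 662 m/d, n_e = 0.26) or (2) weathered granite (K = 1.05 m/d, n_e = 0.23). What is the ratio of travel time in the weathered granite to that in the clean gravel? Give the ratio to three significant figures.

558

Unit 1 (clean gravel): v = 662×0.0012/0.26 = 3.055 m/d, t = 468/3.055 = 153.2 d
Unit 2 (weathered granite): v = 1.05×0.0012/0.23 = 0.005478 m/d, t = 468/0.005478 = 85430 d
t(weathered granite) / t(clean gravel) = 85430/153.2 = 558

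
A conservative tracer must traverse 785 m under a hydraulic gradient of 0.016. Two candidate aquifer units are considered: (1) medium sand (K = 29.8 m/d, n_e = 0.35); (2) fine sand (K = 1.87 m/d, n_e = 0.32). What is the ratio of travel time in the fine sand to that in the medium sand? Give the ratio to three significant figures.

Unit 1 (medium sand): v = 29.8×0.016/0.35 = 1.362 m/d, t = 785/1.362 = 576.2 d
Unit 2 (fine sand): v = 1.87×0.016/0.32 = 0.09350 m/d, t = 785/0.09350 = 8396 d
t(fine sand) / t(medium sand) = 8396/576.2 = 14.6

14.6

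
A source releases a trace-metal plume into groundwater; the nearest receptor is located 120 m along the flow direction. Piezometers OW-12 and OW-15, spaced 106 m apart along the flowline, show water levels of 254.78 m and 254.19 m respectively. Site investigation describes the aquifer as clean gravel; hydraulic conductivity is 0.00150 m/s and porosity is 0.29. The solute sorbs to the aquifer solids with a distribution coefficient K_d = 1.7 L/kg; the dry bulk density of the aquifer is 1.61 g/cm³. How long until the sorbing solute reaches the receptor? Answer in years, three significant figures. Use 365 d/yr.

1.38 years

Hydraulic gradient i = (254.78 − 254.19) / 106 = 0.59 / 106 = 0.005566
K = 0.00150 m/s × 86400 s/d = 129.6 m/d
Specific discharge q = 129.6 × 0.005566 = 0.7214 m/d
v = Ki/n = 129.6·0.005566/0.29 = 2.487 m/d
Retardation R = 1 + ρ_b·K_d/n = 1 + 1.61×1.7/0.29 = 10.44
Contaminant velocity v_c = v/R = 2.487/10.44 = 0.2383 m/d
t = L/v_c = 120/0.2383 = 503.5 d
   = 503.5/365 = 1.38 yr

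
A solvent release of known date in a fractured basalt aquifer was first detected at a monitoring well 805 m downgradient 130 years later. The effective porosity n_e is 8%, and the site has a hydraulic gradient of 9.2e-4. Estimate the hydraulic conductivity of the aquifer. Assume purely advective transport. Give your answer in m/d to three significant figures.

t = 130 years = 47450 d
v = L / t = 805 / 47450 = 0.01697 m/d
K = v · n / i = 0.01697 × 0.08 / 9.2e-4 = 1.48 m/d

1.48 m/d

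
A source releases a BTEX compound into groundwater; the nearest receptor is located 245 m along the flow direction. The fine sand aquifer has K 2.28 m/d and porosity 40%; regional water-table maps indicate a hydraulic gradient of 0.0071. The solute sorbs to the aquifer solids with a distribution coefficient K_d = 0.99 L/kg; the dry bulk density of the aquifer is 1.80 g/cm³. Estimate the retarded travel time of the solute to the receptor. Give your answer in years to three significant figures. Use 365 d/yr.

q = Ki = 2.28 × 0.0071 = 0.01619 m/d
v_s = q/n_e = 0.01619/0.40 = 0.04047 m/d
Retardation R = 1 + ρ_b·K_d/n = 1 + 1.80×0.99/0.40 = 5.455
Contaminant velocity v_c = v/R = 0.04047/5.455 = 0.007419 m/d
t = L/v_c = 245/0.007419 = 33020 d
   = 33020/365 = 90.5 yr

90.5 years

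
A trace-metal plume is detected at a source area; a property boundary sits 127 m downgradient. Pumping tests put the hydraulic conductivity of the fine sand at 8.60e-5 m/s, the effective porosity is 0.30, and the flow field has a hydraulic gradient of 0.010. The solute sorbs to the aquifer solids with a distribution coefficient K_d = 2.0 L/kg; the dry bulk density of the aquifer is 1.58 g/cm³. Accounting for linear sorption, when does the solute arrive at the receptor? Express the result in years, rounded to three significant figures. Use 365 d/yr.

16.2 years

K = 8.60e-5 m/s × 86400 s/d = 7.430 m/d
Specific discharge q = 7.430 × 0.010 = 0.07430 m/d
Average linear velocity = 0.07430 / 0.30 = 0.2477 m/d
Retardation R = 1 + ρ_b·K_d/n = 1 + 1.58×2.0/0.30 = 11.53
Contaminant velocity v_c = v/R = 0.2477/11.53 = 0.02148 m/d
t = L/v_c = 127/0.02148 = 5914 d
   = 5914/365 = 16.2 yr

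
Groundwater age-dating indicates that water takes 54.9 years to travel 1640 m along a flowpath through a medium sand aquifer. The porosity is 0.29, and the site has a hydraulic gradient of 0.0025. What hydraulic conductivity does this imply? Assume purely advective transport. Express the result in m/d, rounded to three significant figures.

9.49 m/d

t = 54.9 years = 20040 d
v = L / t = 1640 / 20040 = 0.08184 m/d
K = v · n / i = 0.08184 × 0.29 / 0.0025 = 9.49 m/d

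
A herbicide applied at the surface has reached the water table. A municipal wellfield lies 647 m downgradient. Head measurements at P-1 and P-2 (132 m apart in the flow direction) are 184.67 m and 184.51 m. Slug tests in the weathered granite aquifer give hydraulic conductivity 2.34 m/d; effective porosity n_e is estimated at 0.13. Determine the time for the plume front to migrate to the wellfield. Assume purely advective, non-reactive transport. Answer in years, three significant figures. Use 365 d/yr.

Hydraulic gradient i = (184.67 − 184.51) / 132 = 0.16 / 132 = 0.001212
q = Ki = 2.34 × 0.001212 = 0.002836 m/d
Average linear velocity = 0.002836 / 0.13 = 0.02182 m/d
t = L / v = 647 / 0.02182 = 29650 d
   = 29650 / 365 = 81.2 yr

81.2 years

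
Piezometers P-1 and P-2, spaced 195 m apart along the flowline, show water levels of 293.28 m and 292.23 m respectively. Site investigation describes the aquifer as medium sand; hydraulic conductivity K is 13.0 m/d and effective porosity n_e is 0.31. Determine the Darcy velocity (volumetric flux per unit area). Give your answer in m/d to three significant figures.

0.0700 m/d

Hydraulic gradient i = (293.28 − 292.23) / 195 = 1.05 / 195 = 0.005385
q = Ki = 13.0 × 0.005385 = 0.07000 m/d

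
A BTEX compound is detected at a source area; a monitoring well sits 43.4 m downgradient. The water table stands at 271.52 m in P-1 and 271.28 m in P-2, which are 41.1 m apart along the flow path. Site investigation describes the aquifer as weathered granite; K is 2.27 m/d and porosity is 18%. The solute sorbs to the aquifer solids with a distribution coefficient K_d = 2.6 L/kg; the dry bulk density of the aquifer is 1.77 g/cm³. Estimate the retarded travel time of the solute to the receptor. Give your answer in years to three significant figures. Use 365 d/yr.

Hydraulic gradient i = (271.52 − 271.28) / 41.1 = 0.24 / 41.1 = 0.005839
Specific discharge q = 2.27 × 0.005839 = 0.01326 m/d
v_s = q/n_e = 0.01326/0.18 = 0.07364 m/d
Retardation R = 1 + ρ_b·K_d/n = 1 + 1.77×2.6/0.18 = 26.57
Contaminant velocity v_c = v/R = 0.07364/26.57 = 0.002772 m/d
t = L/v_c = 43.4/0.002772 = 15660 d
   = 15660/365 = 42.9 yr

42.9 years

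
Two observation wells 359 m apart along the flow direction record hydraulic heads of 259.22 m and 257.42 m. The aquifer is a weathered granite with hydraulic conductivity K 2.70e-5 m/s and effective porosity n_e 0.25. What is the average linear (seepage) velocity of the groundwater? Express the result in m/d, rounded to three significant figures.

Hydraulic gradient i = (259.22 − 257.42) / 359 = 1.80 / 359 = 0.005014
K = 2.70e-5 m/s × 86400 s/d = 2.333 m/d
Specific discharge q = 2.333 × 0.005014 = 0.01170 m/d
Seepage velocity v = q / n = 0.01170 / 0.25 = 0.04679 m/d

0.0468 m/d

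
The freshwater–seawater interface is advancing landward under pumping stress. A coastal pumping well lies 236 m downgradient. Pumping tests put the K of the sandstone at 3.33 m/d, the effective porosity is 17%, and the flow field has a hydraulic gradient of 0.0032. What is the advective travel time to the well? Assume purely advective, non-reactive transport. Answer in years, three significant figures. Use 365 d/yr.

10.3 years

Specific discharge q = 3.33 × 0.0032 = 0.01066 m/d
Average linear velocity = 0.01066 / 0.17 = 0.06268 m/d
t = L / v = 236 / 0.06268 = 3765 d
   = 3765 / 365 = 10.3 yr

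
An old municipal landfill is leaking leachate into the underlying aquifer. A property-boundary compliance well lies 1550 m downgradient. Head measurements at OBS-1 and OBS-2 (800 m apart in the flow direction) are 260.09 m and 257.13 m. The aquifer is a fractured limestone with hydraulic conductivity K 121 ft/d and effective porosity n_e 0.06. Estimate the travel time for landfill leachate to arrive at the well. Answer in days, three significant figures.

Hydraulic gradient i = (260.09 − 257.13) / 800 = 2.96 / 800 = 0.003700
K = 121 ft/d × 0.3048 = 36.88 m/d
Specific discharge q = 36.88 × 0.003700 = 0.1365 m/d
v_s = q/n_e = 0.1365/0.06 = 2.274 m/d
t = L / v = 1550 / 2.274 = 681.5 d

682 days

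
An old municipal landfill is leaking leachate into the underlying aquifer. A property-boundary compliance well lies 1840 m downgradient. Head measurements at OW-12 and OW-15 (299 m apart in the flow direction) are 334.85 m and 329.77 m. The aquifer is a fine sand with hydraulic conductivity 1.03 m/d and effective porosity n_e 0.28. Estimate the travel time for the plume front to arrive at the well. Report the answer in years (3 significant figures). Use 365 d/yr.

Hydraulic gradient i = (334.85 − 329.77) / 299 = 5.08 / 299 = 0.01699
Darcy flux q = K·i = 1.03 × 0.01699 = 0.01750 m/d
v = Ki/n = 1.03·0.01699/0.28 = 0.06250 m/d
t = L / v = 1840 / 0.06250 = 29440 d
   = 29440 / 365 = 80.7 yr

80.7 years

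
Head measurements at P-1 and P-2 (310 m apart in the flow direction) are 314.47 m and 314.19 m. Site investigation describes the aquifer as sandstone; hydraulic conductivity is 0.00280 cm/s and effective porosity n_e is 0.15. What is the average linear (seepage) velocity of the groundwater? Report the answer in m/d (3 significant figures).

Hydraulic gradient i = (314.47 − 314.19) / 310 = 0.28 / 310 = 9.032e-4
K = 0.00280 cm/s × 864 = 2.419 m/d
q = Ki = 2.419 × 9.032e-4 = 0.002185 m/d
v = Ki/n = 2.419·9.032e-4/0.15 = 0.01457 m/d

0.0146 m/d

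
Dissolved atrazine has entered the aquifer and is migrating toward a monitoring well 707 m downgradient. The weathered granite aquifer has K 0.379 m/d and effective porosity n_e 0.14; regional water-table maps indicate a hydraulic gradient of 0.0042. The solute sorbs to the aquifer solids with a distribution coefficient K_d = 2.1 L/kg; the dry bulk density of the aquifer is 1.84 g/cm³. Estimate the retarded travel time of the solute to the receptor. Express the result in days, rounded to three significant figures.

1.78e6 days

Specific discharge q = 0.379 × 0.0042 = 0.001592 m/d
v_s = q/n_e = 0.001592/0.14 = 0.01137 m/d
Retardation R = 1 + ρ_b·K_d/n = 1 + 1.84×2.1/0.14 = 28.60
Contaminant velocity v_c = v/R = 0.01137/28.60 = 3.976e-4 m/d
t = L/v_c = 707/3.976e-4 = 1.778e6 d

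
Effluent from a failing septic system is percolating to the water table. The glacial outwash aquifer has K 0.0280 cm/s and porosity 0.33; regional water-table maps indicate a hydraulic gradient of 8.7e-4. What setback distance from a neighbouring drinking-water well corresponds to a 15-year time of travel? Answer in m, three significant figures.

K = 0.0280 cm/s × 864 = 24.19 m/d
Darcy flux q = K·i = 24.19 × 8.7e-4 = 0.02105 m/d
v_s = q/n_e = 0.02105/0.33 = 0.06378 m/d
T = 15 yr × 365 = 5475 d
L = v × T = 0.06378 × 5475 = 349.2 m

349 m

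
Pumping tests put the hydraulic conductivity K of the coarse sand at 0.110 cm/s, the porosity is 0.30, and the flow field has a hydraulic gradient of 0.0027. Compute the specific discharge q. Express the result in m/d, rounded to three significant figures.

0.257 m/d

K = 0.110 cm/s × 864 = 95.04 m/d
Darcy flux q = K·i = 95.04 × 0.0027 = 0.2566 m/d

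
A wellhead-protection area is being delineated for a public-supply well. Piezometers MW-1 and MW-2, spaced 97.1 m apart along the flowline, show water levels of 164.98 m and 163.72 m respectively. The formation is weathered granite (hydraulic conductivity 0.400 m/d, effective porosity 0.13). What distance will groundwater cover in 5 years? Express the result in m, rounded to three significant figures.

Hydraulic gradient i = (164.98 − 163.72) / 97.1 = 1.26 / 97.1 = 0.01298
q = Ki = 0.400 × 0.01298 = 0.005191 m/d
v_s = q/n_e = 0.005191/0.13 = 0.03993 m/d
T = 5 yr × 365 = 1825 d
L = v × T = 0.03993 × 1825 = 72.87 m

72.9 m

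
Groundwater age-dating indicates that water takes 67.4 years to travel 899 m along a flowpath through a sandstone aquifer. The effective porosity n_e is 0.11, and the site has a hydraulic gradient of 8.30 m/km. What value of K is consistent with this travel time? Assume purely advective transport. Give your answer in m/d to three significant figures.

t = 67.4 years = 24600 d
v = L / t = 899 / 24600 = 0.03654 m/d
K = v · n / i = 0.03654 × 0.11 / 0.0083 = 0.484 m/d

0.484 m/d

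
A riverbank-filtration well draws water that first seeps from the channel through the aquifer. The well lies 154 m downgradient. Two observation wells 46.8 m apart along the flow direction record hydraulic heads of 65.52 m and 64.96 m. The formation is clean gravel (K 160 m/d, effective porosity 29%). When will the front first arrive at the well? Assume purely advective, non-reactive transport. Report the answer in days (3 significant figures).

Hydraulic gradient i = (65.52 − 64.96) / 46.8 = 0.56 / 46.8 = 0.01197
Darcy flux q = K·i = 160 × 0.01197 = 1.915 m/d
v_s = q/n_e = 1.915/0.29 = 6.602 m/d
t = L / v = 154 / 6.602 = 23.33 d

23.3 days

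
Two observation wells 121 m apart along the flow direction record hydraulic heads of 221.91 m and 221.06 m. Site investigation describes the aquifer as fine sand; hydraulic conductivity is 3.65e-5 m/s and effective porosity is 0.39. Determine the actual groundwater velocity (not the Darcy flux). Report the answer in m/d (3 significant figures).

Hydraulic gradient i = (221.91 − 221.06) / 121 = 0.85 / 121 = 0.007025
K = 3.65e-5 m/s × 86400 s/d = 3.154 m/d
Darcy flux q = K·i = 3.154 × 0.007025 = 0.02215 m/d
Seepage velocity v = q / n = 0.02215 / 0.39 = 0.05680 m/d

0.0568 m/d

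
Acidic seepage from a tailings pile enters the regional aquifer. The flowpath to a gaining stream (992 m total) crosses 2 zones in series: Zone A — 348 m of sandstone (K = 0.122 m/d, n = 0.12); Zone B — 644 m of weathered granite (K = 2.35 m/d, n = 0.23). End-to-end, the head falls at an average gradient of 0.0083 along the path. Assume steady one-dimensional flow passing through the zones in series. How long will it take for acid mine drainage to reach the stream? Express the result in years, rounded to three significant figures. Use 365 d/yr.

Continuity: the same q passes through each zone, so ΔH = q·Σ(L_j/K_j) — the zones act as resistances in series.
Σ(L/K) = 348/0.122 + 644/2.35 = 2852 + 274.0 = 3127 d
K_eq = L_total / Σ(L/K) = 992 / 3127 = 0.3173 m/d
q = K_eq · i = 0.3173 × 0.0083 = 0.002633 m/d (same in every zone)
Zone A: v = q/n = 0.002633/0.12 = 0.02195 m/d → t_A = 348/0.02195 = 15860 d
Zone B: v = q/n = 0.002633/0.23 = 0.01145 m/d → t_B = 644/0.01145 = 56240 d
Total t = 15860 + 56240 = 72100 d
   = 72100 / 365 = 198 yr

198 years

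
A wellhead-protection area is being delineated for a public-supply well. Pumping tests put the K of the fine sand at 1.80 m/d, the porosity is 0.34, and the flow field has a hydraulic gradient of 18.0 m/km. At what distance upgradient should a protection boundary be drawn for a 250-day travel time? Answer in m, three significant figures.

23.8 m

Darcy flux q = K·i = 1.80 × 0.018 = 0.03240 m/d
Average linear velocity = 0.03240 / 0.34 = 0.09529 m/d
L = v × T = 0.09529 × 250 = 23.82 m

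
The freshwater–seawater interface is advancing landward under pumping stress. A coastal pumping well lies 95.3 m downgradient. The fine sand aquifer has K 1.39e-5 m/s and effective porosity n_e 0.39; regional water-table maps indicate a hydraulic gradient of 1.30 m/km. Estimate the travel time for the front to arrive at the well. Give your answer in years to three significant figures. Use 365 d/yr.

K = 1.39e-5 m/s × 86400 s/d = 1.201 m/d
Specific discharge q = 1.201 × 0.0013 = 0.001561 m/d
Average linear velocity = 0.001561 / 0.39 = 0.004003 m/d
t = L / v = 95.3 / 0.004003 = 23810 d
   = 23810 / 365 = 65.2 yr

65.2 years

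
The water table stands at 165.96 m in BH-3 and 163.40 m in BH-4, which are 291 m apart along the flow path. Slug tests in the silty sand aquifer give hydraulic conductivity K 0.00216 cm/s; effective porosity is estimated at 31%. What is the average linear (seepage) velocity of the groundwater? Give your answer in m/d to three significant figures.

0.0530 m/d

Hydraulic gradient i = (165.96 − 163.40) / 291 = 2.56 / 291 = 0.008797
K = 0.00216 cm/s × 864 = 1.866 m/d
Specific discharge q = 1.866 × 0.008797 = 0.01642 m/d
v_s = q/n_e = 0.01642/0.31 = 0.05296 m/d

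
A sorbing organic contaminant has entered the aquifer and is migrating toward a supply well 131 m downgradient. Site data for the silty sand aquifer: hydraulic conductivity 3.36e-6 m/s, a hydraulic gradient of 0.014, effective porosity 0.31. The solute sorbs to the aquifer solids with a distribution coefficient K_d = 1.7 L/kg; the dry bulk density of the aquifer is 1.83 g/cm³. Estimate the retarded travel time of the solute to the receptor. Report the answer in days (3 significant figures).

110000 days

K = 3.36e-6 m/s × 86400 s/d = 0.2903 m/d
Specific discharge q = 0.2903 × 0.014 = 0.004064 m/d
v_s = q/n_e = 0.004064/0.31 = 0.01311 m/d
Retardation R = 1 + ρ_b·K_d/n = 1 + 1.83×1.7/0.31 = 11.04
Contaminant velocity v_c = v/R = 0.01311/11.04 = 0.001188 m/d
t = L/v_c = 131/0.001188 = 110300 d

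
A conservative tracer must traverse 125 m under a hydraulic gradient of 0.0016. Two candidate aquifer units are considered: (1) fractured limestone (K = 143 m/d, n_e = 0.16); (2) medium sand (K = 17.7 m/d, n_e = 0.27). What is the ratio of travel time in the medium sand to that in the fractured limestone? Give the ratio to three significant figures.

13.6

Unit 1 (fractured limestone): v = 143×0.0016/0.16 = 1.430 m/d, t = 125/1.430 = 87.41 d
Unit 2 (medium sand): v = 17.7×0.0016/0.27 = 0.1049 m/d, t = 125/0.1049 = 1192 d
t(medium sand) / t(fractured limestone) = 1192/87.41 = 13.6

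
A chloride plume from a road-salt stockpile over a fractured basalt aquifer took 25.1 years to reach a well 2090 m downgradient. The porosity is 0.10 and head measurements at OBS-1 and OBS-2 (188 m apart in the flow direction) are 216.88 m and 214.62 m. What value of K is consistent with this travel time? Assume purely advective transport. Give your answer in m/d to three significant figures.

1.90 m/d

Hydraulic gradient i = (216.88 − 214.62) / 188 = 2.26 / 188 = 0.01202
t = 25.1 years = 9162 d
v = L / t = 2090 / 9162 = 0.2281 m/d
K = v · n / i = 0.2281 × 0.10 / 0.01202 = 1.90 m/d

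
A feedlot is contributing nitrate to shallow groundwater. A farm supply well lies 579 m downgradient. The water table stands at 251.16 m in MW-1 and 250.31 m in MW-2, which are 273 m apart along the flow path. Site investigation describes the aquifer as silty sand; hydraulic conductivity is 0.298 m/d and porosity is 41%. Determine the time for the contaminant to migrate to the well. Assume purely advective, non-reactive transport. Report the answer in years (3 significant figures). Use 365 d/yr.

701 years

Hydraulic gradient i = (251.16 − 250.31) / 273 = 0.85 / 273 = 0.003114
Specific discharge q = 0.298 × 0.003114 = 9.278e-4 m/d
Seepage velocity v = q / n = 9.278e-4 / 0.41 = 0.002263 m/d
t = L / v = 579 / 0.002263 = 255900 d
   = 255900 / 365 = 701 yr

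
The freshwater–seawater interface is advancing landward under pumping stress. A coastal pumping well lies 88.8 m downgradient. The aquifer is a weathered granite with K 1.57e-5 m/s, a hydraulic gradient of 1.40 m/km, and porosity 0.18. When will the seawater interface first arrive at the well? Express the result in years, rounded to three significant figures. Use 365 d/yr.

23.1 years

K = 1.57e-5 m/s × 86400 s/d = 1.356 m/d
Specific discharge q = 1.356 × 0.0014 = 0.001899 m/d
Seepage velocity v = q / n = 0.001899 / 0.18 = 0.01055 m/d
t = L / v = 88.8 / 0.01055 = 8417 d
   = 8417 / 365 = 23.1 yr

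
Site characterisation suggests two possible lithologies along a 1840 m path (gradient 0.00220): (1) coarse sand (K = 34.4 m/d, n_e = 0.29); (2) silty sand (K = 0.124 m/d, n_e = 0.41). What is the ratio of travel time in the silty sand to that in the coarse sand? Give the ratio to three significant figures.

Unit 1 (coarse sand): v = 34.4×0.0022/0.29 = 0.2610 m/d, t = 1840/0.2610 = 7051 d
Unit 2 (silty sand): v = 0.124×0.0022/0.41 = 6.654e-4 m/d, t = 1840/6.654e-4 = 2.765e6 d
t(silty sand) / t(coarse sand) = 2.765e6/7051 = 392

392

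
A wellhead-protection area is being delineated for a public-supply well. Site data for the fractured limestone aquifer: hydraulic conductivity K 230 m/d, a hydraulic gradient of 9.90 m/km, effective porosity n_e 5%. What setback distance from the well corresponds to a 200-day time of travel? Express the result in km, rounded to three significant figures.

Specific discharge q = 230 × 0.0099 = 2.277 m/d
Seepage velocity v = q / n = 2.277 / 0.05 = 45.54 m/d
L = v × T = 45.54 × 200 = 9108 m
   = 9.11 km

9.11 km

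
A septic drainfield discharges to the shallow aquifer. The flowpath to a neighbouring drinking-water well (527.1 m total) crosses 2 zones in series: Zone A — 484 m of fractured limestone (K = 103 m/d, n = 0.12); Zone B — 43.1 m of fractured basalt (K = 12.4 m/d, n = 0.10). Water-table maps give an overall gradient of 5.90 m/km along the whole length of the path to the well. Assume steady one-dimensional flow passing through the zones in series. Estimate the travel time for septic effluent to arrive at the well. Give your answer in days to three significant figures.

164 days

Steady 1-D flow in series ⇒ the Darcy flux q is identical in every zone and the zone head losses add (resistances L/K in series).
Σ(L/K) = 484/103 + 43.1/12.4 = 4.699 + 3.476 = 8.175 d
K_eq = L_total / Σ(L/K) = 527.1 / 8.175 = 64.48 m/d
q = K_eq · i = 64.48 × 0.0059 = 0.3804 m/d (same in every zone)
Zone A: v = q/n = 0.3804/0.12 = 3.170 m/d → t_A = 484/3.170 = 152.7 d
Zone B: v = q/n = 0.3804/0.10 = 3.804 m/d → t_B = 43.1/3.804 = 11.33 d
Total t = 152.7 + 11.33 = 164.0 d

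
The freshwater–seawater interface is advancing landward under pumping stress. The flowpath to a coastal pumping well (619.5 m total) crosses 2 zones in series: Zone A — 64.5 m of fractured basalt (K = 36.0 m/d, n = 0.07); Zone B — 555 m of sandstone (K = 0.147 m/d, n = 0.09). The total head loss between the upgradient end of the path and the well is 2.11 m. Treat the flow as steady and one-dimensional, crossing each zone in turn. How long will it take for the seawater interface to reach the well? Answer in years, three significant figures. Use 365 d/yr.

267 years

Continuity: the same q passes through each zone, so ΔH = q·Σ(L_j/K_j) — the zones act as resistances in series.
Σ(L/K) = 64.5/36.0 + 555/0.147 = 1.792 + 3776 = 3777 d
q = ΔH / Σ(L/K) = 2.11 / 3777 = 5.586e-4 m/d (same in every zone)
Zone A: v = q/n = 5.586e-4/0.07 = 0.007980 m/d → t_A = 64.5/0.007980 = 8083 d
Zone B: v = q/n = 5.586e-4/0.09 = 0.006207 m/d → t_B = 555/0.006207 = 89420 d
Total t = 8083 + 89420 = 97500 d
   = 97500 / 365 = 267 yr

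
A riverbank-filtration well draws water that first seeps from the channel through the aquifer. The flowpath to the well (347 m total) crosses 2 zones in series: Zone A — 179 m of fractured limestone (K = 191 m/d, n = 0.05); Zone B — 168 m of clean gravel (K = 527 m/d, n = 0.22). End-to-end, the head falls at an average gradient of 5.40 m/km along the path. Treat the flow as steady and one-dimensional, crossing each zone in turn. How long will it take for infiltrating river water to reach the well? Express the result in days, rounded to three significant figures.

30.8 days

Continuity: the same q passes through each zone, so ΔH = q·Σ(L_j/K_j) — the zones act as resistances in series.
Σ(L/K) = 179/191 + 168/527 = 0.9372 + 0.3188 = 1.256 d
K_eq = L_total / Σ(L/K) = 347 / 1.256 = 276.3 m/d
q = K_eq · i = 276.3 × 0.0054 = 1.492 m/d (same in every zone)
Zone A: v = q/n = 1.492/0.05 = 29.84 m/d → t_A = 179/29.84 = 5.999 d
Zone B: v = q/n = 1.492/0.22 = 6.781 m/d → t_B = 168/6.781 = 24.77 d
Total t = 5.999 + 24.77 = 30.77 d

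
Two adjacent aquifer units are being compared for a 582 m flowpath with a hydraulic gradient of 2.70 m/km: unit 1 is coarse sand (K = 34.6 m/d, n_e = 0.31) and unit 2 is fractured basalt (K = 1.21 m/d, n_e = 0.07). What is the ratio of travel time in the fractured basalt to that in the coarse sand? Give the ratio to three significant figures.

6.46

Unit 1 (coarse sand): v = 34.6×0.0027/0.31 = 0.3014 m/d, t = 582/0.3014 = 1931 d
Unit 2 (fractured basalt): v = 1.21×0.0027/0.07 = 0.04667 m/d, t = 582/0.04667 = 12470 d
t(fractured basalt) / t(coarse sand) = 12470/1931 = 6.46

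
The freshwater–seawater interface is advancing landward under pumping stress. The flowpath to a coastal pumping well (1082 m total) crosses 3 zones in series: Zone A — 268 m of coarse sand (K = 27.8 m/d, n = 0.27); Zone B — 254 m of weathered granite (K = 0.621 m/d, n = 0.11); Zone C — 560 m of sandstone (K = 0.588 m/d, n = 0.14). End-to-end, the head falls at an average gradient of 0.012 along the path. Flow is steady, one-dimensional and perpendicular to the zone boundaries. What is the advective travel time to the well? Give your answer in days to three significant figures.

Continuity: the same q passes through each zone, so ΔH = q·Σ(L_j/K_j) — the zones act as resistances in series.
Σ(L/K) = 268/27.8 + 254/0.621 + 560/0.588 = 9.640 + 409.0 + 952.4 = 1371 d
K_eq = L_total / Σ(L/K) = 1082 / 1371 = 0.7892 m/d
q = K_eq · i = 0.7892 × 0.012 = 0.009470 m/d (same in every zone)
Zone A: v = q/n = 0.009470/0.27 = 0.03507 m/d → t_A = 268/0.03507 = 7641 d
Zone B: v = q/n = 0.009470/0.11 = 0.08609 m/d → t_B = 254/0.08609 = 2950 d
Zone C: v = q/n = 0.009470/0.14 = 0.06764 m/d → t_C = 560/0.06764 = 8279 d
Total t = 7641 + 2950 + 8279 = 18870 d

18900 days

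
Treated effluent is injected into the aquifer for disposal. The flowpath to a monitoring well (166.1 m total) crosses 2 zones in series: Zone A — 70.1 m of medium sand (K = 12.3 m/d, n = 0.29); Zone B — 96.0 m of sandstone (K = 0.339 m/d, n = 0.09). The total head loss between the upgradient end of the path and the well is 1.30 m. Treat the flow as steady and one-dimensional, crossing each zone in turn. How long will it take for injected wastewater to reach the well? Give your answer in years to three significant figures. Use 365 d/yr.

17.6 years

Steady 1-D flow in series ⇒ the Darcy flux q is identical in every zone and the zone head losses add (resistances L/K in series).
Σ(L/K) = 70.1/12.3 + 96.0/0.339 = 5.699 + 283.2 = 288.9 d
q = ΔH / Σ(L/K) = 1.30 / 288.9 = 0.004500 m/d (same in every zone)
Zone A: v = q/n = 0.004500/0.29 = 0.01552 m/d → t_A = 70.1/0.01552 = 4517 d
Zone B: v = q/n = 0.004500/0.09 = 0.05000 m/d → t_B = 96.0/0.05000 = 1920 d
Total t = 4517 + 1920 = 6437 d
   = 6437 / 365 = 17.6 yr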